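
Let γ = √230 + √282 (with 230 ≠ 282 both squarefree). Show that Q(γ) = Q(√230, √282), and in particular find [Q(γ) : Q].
[Q(γ) : Q] = 4 (equivalently, Q(γ) = Q(√230, √282))

Obviously Q(γ) ⊆ Q(√230, √282), and [Q(√230, √282):Q] = 4 (since 230, 282 are distinct squarefree integers > 1 with 64860 not a perfect square). To show equality we compute the minimal polynomial of γ. From γ = √230 + √282: γ^2 = 230 + 2√(64860) + 282 = 512 + 2√(64860), so γ^2 - 512 = 2√(64860); squaring, (γ^2 - 512)^2 = 4·64860, i.e. γ^4 - 1024γ^2 + 262144 - 259440 = 0, i.e. γ^4 - 1024γ^2 + 2704 = 0. So γ is a root of x^4 - 1024x^2 + 2704. This polynomial is irreducible over Q: it has no rational root (each ±√230 ± √282 is irrational), and any factorization into two quadratics over Q would force √(64860) ∈ Q (pairing opposite roots) or √230, √282 ∈ Q (other pairings), all impossible. Hence [Q(γ):Q] = 4 = [Q(√230, √282):Q], so Q(γ) = Q(√230, √282).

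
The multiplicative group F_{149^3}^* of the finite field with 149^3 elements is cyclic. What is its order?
|F_{149^3}^*| = 3307948

F_{149^3} has 149^3 = 3307949 elements; its multiplicative group consists of all nonzero elements, so |F_{149^3}^*| = 3307949 - 1 = 3307948. (It is cyclic since any finite subgroup of the multiplicative group of a field is cyclic.)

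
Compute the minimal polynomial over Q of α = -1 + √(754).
m_α(x) = x^2 + 2x - 753

From α + 1 = √(754), squaring gives (α + 1)^2 = 754, i.e. α^2 + 2α + 1 = 754, so α^2 + 2α - 753 = 0. The discriminant of x^2 + 2x - 753 is (2)^2 - 4·(-753) = 4 + 3012 = 3016, and 4·(754) is not a perfect square in Q since 754 is squarefree and ≠ 1. Hence x^2 + 2x - 753 is irreducible over Q and is the minimal polynomial of α.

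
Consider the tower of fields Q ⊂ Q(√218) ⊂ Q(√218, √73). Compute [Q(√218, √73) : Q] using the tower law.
[Q(√218, √73) : Q] = 4

[Q(√218):Q] = 2 (min poly x^2 - 218, irreducible since 218 is squarefree > 1). For the top step, suppose √73 ∈ Q(√218), say √73 = c + d√218 with c, d ∈ Q. Squaring: 73 = c^2 + 218d^2 + 2cd√218. Since √218 ∉ Q this forces 2cd = 0. If d = 0 then √73 = c ∈ Q, contradicting 73 squarefree > 1. If c = 0 then 73 = 218d^2, so 218·73 = (218d)^2 is a perfect square in Q — but 218·73 = 15914 is not a perfect square (since 218 and 73 are distinct squarefree integers). Contradiction. Hence √73 ∉ Q(√218), so x^2 - 73 stays irreducible over Q(√218) and [Q(√218, √73) : Q(√218)] = 2. By the tower law, [Q(√218, √73) : Q] = 2 · 2 = 4.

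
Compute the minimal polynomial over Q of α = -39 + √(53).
m_α(x) = x^2 + 78x + 1468

From α + 39 = √(53), squaring gives (α + 39)^2 = 53, i.e. α^2 + 78α + 1521 = 53, so α^2 + 78α + 1468 = 0. The discriminant of x^2 + 78x + 1468 is (78)^2 - 4·(1468) = 6084 - 5872 = 212, and 4·(53) is not a perfect square in Q since 53 is squarefree and ≠ 1. Hence x^2 + 78x + 1468 is irreducible over Q and is the minimal polynomial of α.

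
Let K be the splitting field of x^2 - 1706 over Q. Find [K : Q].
[K : Q] = 2

f(x) = x^2 - 1706 factors as (x - √1706)(x + √1706). The splitting field is K = Q(√1706). Since 1706 is squarefree and > 1, it is not a perfect square, so x^2 - 1706 is irreducible over Q and [Q(√1706) : Q] = 2. Hence [K : Q] = 2.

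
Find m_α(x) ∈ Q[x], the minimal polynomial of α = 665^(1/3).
m_α(x) = x^3 - 665

α satisfies α^3 = 665, so x^3 - 665 annihilates α. By the rational root test, a rational root p/q (in lowest terms) of x^3 - 665 would satisfy p^3 = 665 q^3, forcing q = 1 and p^3 = 665; but 665 is not a perfect cube, contradiction. A monic cubic over Q with no rational root is irreducible (any nontrivial factorization would include a linear factor). Hence x^3 - 665 is the minimal polynomial of α, and in particular [Q(α):Q] = 3.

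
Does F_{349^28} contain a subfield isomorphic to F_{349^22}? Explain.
No: F_{349^22} is not a subfield of F_{349^28}

F_{p^m} embeds in F_{p^n} iff m | n. Here 22 ∤ 28 (since 28 = 1·22 + 6 with remainder 6 ≠ 0), so F_{349^22} is not a subfield of F_{349^28}. Equivalently: if it were, the tower law would give 22 = [F_{349^22}:F_349] dividing [F_{349^28}:F_349] = 28, contradiction.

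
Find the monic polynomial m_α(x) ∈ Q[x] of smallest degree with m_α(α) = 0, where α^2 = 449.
m_α(x) = x^2 - 449

α satisfies α^2 - 449 = 0, so x^2 - 449 annihilates α. Since d = 449 is squarefree and ≠ 1, it is not a perfect square in Q, so x^2 - 449 has no rational root and is therefore irreducible over Q (a degree-2 polynomial over a field is irreducible iff it has no root). Hence m_α(x) = x^2 - 449.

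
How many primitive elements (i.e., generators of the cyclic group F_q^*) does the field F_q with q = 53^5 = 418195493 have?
There are φ(418195492) = 174096000 primitive elements

F_q^* is cyclic of order q - 1 = 418195492. A cyclic group of order m has exactly φ(m) generators. Here m = 418195492 = 2^2 · 11 · 13 · 131 · 5581, so the number of primitive elements is φ(418195492) = 174096000.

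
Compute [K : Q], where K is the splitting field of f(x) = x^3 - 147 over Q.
[K : Q] = 6

The roots of x^3 - 147 are ∛147, ω∛147, ω^2∛147 where ω = e^(2πi/3) is a primitive cube root of unity, so K = Q(∛147, ω). Now [Q(∛147):Q] = 3 (since 147 is not a perfect cube, x^3 - 147 is irreducible) and [Q(ω):Q] = 2. Both 2 and 3 divide [K:Q], and [K:Q] ≤ 3·2 = 6, so [K:Q] = 6. (Equivalently: Q(∛147) ⊂ R but ω ∉ R, so [K : Q(∛147)] = 2.)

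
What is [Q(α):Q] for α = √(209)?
[Q(α):Q] = 2

[Q(α):Q] equals the degree of the minimal polynomial of α. Here α^2 = 209 and x^2 - 209 is irreducible (d = 209 is squarefree, ≠ 1, hence not a square), so deg(m_α) = 2. Thus [Q(α):Q] = 2.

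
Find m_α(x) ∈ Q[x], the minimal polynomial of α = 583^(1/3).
m_α(x) = x^3 - 583

α satisfies α^3 = 583, so x^3 - 583 annihilates α. By the rational root test, a rational root p/q (in lowest terms) of x^3 - 583 would satisfy p^3 = 583 q^3, forcing q = 1 and p^3 = 583; but 583 is not a perfect cube, contradiction. A monic cubic over Q with no rational root is irreducible (any nontrivial factorization would include a linear factor). Hence x^3 - 583 is the minimal polynomial of α, and in particular [Q(α):Q] = 3.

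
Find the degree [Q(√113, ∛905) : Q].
[Q(√113, ∛905) : Q] = 6

Let L = Q(√113, ∛905). Since Q(√113) ⊂ L and [Q(√113):Q] = 2, the tower law gives 2 | [L:Q]. Likewise Q(∛905) ⊂ L with [Q(∛905):Q] = 3 (because 905 is not a perfect cube), so 3 | [L:Q]. As gcd(2,3) = 1, [L:Q] is divisible by 6. Conversely L is generated over Q by √113 and ∛905, so [L:Q] ≤ 2·3 = 6. Therefore [Q(√113, ∛905) : Q] = 6.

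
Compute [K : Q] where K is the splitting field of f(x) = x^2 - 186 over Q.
[K : Q] = 2

f(x) = x^2 - 186 factors as (x - √186)(x + √186). The splitting field is K = Q(√186). Since 186 is squarefree and > 1, it is not a perfect square, so x^2 - 186 is irreducible over Q and [Q(√186) : Q] = 2. Hence [K : Q] = 2.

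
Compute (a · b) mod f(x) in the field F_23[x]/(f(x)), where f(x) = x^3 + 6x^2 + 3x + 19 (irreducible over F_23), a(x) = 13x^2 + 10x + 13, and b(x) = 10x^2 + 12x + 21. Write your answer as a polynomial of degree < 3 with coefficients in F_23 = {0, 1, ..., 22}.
a · b ≡ 11x^2 + 20x + 17 (mod f(x))

Multiply in F_23[x]: a(x)·b(x) = (13x^2 + 10x + 13)·(10x^2 + 12x + 21) = 15x^4 + 3x^3 + 17x^2 + 21x + 20. This has degree ≥ 3, so divide by f(x) over F_23: 15x^4 + 3x^3 + 17x^2 + 21x + 20 = (15x + 5)·(x^3 + 6x^2 + 3x + 19) + (11x^2 + 20x + 17). Hence a·b ≡ 11x^2 + 20x + 17 (mod f). (F_23[x]/(f) is a field with 23^3 = 12167 elements since f is irreducible of degree 3.)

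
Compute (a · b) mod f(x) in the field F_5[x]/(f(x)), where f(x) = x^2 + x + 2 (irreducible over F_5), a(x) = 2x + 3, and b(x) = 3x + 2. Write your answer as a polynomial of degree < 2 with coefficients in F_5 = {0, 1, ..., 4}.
a · b ≡ 2x + 4 (mod f(x))

Multiply in F_5[x]: a(x)·b(x) = (2x + 3)·(3x + 2) = x^2 + 3x + 1. This has degree ≥ 2, so divide by f(x) over F_5: x^2 + 3x + 1 = (1)·(x^2 + x + 2) + (2x + 4). Hence a·b ≡ 2x + 4 (mod f). (F_5[x]/(f) is a field with 5^2 = 25 elements since f is irreducible of degree 2.)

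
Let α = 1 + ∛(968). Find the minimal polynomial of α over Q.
m_α(x) = x^3 - 3x^2 + 3x - 969

Set β = α - 1 = ∛(968), so β^3 = 968. Then (α - 1)^3 - 968 = 0, i.e. α is a root of g(x) = (x - 1)^3 - 968 = x^3 - 3x^2 + 3x - 969. Since g(x) = h(x - 1) where h(x) = x^3 - 968, and h is irreducible over Q (because 968 is not a perfect cube, so h has no rational root, and a monic cubic with no rational root is irreducible), g is also irreducible (irreducibility is preserved under the substitution x → x - 1). Hence m_α(x) = x^3 - 3x^2 + 3x - 969.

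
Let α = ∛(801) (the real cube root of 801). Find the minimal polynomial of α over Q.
m_α(x) = x^3 - 801

α satisfies α^3 = 801, so x^3 - 801 annihilates α. By the rational root test, a rational root p/q (in lowest terms) of x^3 - 801 would satisfy p^3 = 801 q^3, forcing q = 1 and p^3 = 801; but 801 is not a perfect cube, contradiction. A monic cubic over Q with no rational root is irreducible (any nontrivial factorization would include a linear factor). Hence x^3 - 801 is the minimal polynomial of α, and in particular [Q(α):Q] = 3.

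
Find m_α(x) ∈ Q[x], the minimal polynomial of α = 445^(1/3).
m_α(x) = x^3 - 445

α satisfies α^3 = 445, so x^3 - 445 annihilates α. By the rational root test, a rational root p/q (in lowest terms) of x^3 - 445 would satisfy p^3 = 445 q^3, forcing q = 1 and p^3 = 445; but 445 is not a perfect cube, contradiction. A monic cubic over Q with no rational root is irreducible (any nontrivial factorization would include a linear factor). Hence x^3 - 445 is the minimal polynomial of α, and in particular [Q(α):Q] = 3.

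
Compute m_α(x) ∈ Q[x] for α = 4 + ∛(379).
m_α(x) = x^3 - 12x^2 + 48x - 443

Set β = α - 4 = ∛(379), so β^3 = 379. Then (α - 4)^3 - 379 = 0, i.e. α is a root of g(x) = (x - 4)^3 - 379 = x^3 - 12x^2 + 48x - 443. Since g(x) = h(x - 4) where h(x) = x^3 - 379, and h is irreducible over Q (because 379 is not a perfect cube, so h has no rational root, and a monic cubic with no rational root is irreducible), g is also irreducible (irreducibility is preserved under the substitution x → x - 4). Hence m_α(x) = x^3 - 12x^2 + 48x - 443.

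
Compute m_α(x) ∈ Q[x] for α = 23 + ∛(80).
m_α(x) = x^3 - 69x^2 + 1587x - 12247

Set β = α - 23 = ∛(80), so β^3 = 80. Then (α - 23)^3 - 80 = 0, i.e. α is a root of g(x) = (x - 23)^3 - 80 = x^3 - 69x^2 + 1587x - 12247. Since g(x) = h(x - 23) where h(x) = x^3 - 80, and h is irreducible over Q (because 80 is not a perfect cube, so h has no rational root, and a monic cubic with no rational root is irreducible), g is also irreducible (irreducibility is preserved under the substitution x → x - 23). Hence m_α(x) = x^3 - 69x^2 + 1587x - 12247.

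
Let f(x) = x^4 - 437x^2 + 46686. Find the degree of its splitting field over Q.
[K : Q] = 4

Solving the quadratic in x^2: x^2 = (437 ± √(437^2 - 4·46686))/2 = (437 ± √4225)/2 = (437 ± 65)/2, giving x^2 = 251 or x^2 = 186. So f(x) = (x^2 - 251)(x^2 - 186) and the roots of f are ±√251, ±√186. Hence the splitting field is K = Q(√251, √186). Since 251 and 186 are distinct squarefree integers > 1, their product 46686 is not a perfect square, so √186 ∉ Q(√251). By the tower law [K:Q] = [Q(√251,√186):Q(√251)] · [Q(√251):Q] = 2 · 2 = 4.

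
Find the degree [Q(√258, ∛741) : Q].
[Q(√258, ∛741) : Q] = 6

Let L = Q(√258, ∛741). Since Q(√258) ⊂ L and [Q(√258):Q] = 2, the tower law gives 2 | [L:Q]. Likewise Q(∛741) ⊂ L with [Q(∛741):Q] = 3 (because 741 is not a perfect cube), so 3 | [L:Q]. As gcd(2,3) = 1, [L:Q] is divisible by 6. Conversely L is generated over Q by √258 and ∛741, so [L:Q] ≤ 2·3 = 6. Therefore [Q(√258, ∛741) : Q] = 6.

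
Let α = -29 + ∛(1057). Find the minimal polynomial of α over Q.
m_α(x) = x^3 + 87x^2 + 2523x + 23332

Set β = α + 29 = ∛(1057), so β^3 = 1057. Then (α + 29)^3 - 1057 = 0, i.e. α is a root of g(x) = (x + 29)^3 - 1057 = x^3 + 87x^2 + 2523x + 23332. Since g(x) = h(x + 29) where h(x) = x^3 - 1057, and h is irreducible over Q (because 1057 is not a perfect cube, so h has no rational root, and a monic cubic with no rational root is irreducible), g is also irreducible (irreducibility is preserved under the substitution x → x + 29). Hence m_α(x) = x^3 + 87x^2 + 2523x + 23332.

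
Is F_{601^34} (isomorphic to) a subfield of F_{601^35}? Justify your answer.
No: F_{601^34} is not a subfield of F_{601^35}

F_{p^m} embeds in F_{p^n} iff m | n. Here 34 ∤ 35 (since 35 = 1·34 + 1 with remainder 1 ≠ 0), so F_{601^34} is not a subfield of F_{601^35}. Equivalently: if it were, the tower law would give 34 = [F_{601^34}:F_601] dividing [F_{601^35}:F_601] = 35, contradiction.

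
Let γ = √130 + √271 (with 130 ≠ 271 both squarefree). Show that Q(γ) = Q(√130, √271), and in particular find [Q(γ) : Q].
[Q(γ) : Q] = 4 (equivalently, Q(γ) = Q(√130, √271))

Obviously Q(γ) ⊆ Q(√130, √271), and [Q(√130, √271):Q] = 4 (since 130, 271 are distinct squarefree integers > 1 with 35230 not a perfect square). To show equality we compute the minimal polynomial of γ. From γ = √130 + √271: γ^2 = 130 + 2√(35230) + 271 = 401 + 2√(35230), so γ^2 - 401 = 2√(35230); squaring, (γ^2 - 401)^2 = 4·35230, i.e. γ^4 - 802γ^2 + 160801 - 140920 = 0, i.e. γ^4 - 802γ^2 + 19881 = 0. So γ is a root of x^4 - 802x^2 + 19881. This polynomial is irreducible over Q: it has no rational root (each ±√130 ± √271 is irrational), and any factorization into two quadratics over Q would force √(35230) ∈ Q (pairing opposite roots) or √130, √271 ∈ Q (other pairings), all impossible. Hence [Q(γ):Q] = 4 = [Q(√130, √271):Q], so Q(γ) = Q(√130, √271).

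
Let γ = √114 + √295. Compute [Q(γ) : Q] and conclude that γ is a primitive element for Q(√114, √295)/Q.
[Q(γ) : Q] = 4 (equivalently, Q(γ) = Q(√114, √295))

Obviously Q(γ) ⊆ Q(√114, √295), and [Q(√114, √295):Q] = 4 (since 114, 295 are distinct squarefree integers > 1 with 33630 not a perfect square). To show equality we compute the minimal polynomial of γ. From γ = √114 + √295: γ^2 = 114 + 2√(33630) + 295 = 409 + 2√(33630), so γ^2 - 409 = 2√(33630); squaring, (γ^2 - 409)^2 = 4·33630, i.e. γ^4 - 818γ^2 + 167281 - 134520 = 0, i.e. γ^4 - 818γ^2 + 32761 = 0. So γ is a root of x^4 - 818x^2 + 32761. This polynomial is irreducible over Q: it has no rational root (each ±√114 ± √295 is irrational), and any factorization into two quadratics over Q would force √(33630) ∈ Q (pairing opposite roots) or √114, √295 ∈ Q (other pairings), all impossible. Hence [Q(γ):Q] = 4 = [Q(√114, √295):Q], so Q(γ) = Q(√114, √295).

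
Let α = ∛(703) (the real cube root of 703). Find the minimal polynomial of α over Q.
m_α(x) = x^3 - 703

α satisfies α^3 = 703, so x^3 - 703 annihilates α. By the rational root test, a rational root p/q (in lowest terms) of x^3 - 703 would satisfy p^3 = 703 q^3, forcing q = 1 and p^3 = 703; but 703 is not a perfect cube, contradiction. A monic cubic over Q with no rational root is irreducible (any nontrivial factorization would include a linear factor). Hence x^3 - 703 is the minimal polynomial of α, and in particular [Q(α):Q] = 3.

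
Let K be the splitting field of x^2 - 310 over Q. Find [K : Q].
[K : Q] = 2

f(x) = x^2 - 310 factors as (x - √310)(x + √310). The splitting field is K = Q(√310). Since 310 is squarefree and > 1, it is not a perfect square, so x^2 - 310 is irreducible over Q and [Q(√310) : Q] = 2. Hence [K : Q] = 2.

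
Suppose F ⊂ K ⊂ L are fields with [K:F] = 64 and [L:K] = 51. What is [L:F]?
[L:F] = 3264

The tower law says that for any tower of field extensions F ⊂ K ⊂ L with finite degrees, [L:F] = [L:K] · [K:F]. Here this gives [L:F] = 51 · 64 = 3264.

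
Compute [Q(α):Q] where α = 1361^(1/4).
[Q(α):Q] = 4

α is a root of x^4 - 1361. By Eisenstein's criterion at the prime p = 1361 (which divides the constant term 1361 but p^2 = 1852321 does not, since 1361 is squarefree), x^4 - 1361 is irreducible over Q. Hence [Q(α):Q] = 4.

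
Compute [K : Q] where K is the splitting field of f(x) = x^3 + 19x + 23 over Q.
[K : Q] = 6

By the rational root test, any rational root of the monic integer polynomial f(x) = x^3 + 19x + 23 must be an integer dividing the constant term 23, i.e. one of ±{1, 23}. Evaluating: f(1) = 43, f(-1) = 3, f(23) = 12627, f(-23) = -12581; none is 0, so f has no rational root and is therefore irreducible over Q (a cubic with no linear factor over a field is irreducible). For an irreducible cubic, the Galois group is A_3 or S_3 according as the discriminant disc(f) = -4a^3 - 27b^2 = -4·(19)^3 - 27·(23)^2 = -41719 is or is not a square in Q. Here disc(f) = -41719 is not a perfect square in Q, so the Galois group of f over Q is not contained in A_3 and must be all of S_3. The splitting field has degree |S_3| = 6 over Q, so [K : Q] = 6.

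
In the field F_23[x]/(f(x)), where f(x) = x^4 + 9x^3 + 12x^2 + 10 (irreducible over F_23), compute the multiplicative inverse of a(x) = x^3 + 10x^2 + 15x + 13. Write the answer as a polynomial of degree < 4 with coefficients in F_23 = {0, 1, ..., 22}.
a(x)^(-1) ≡ 17x^3 + 19x^2 + 22x + 8 (mod f(x))

Since f is irreducible over F_23, F_23[x]/(f) is a field and a(x) ≠ 0 has an inverse. Apply the extended Euclidean algorithm to f(x) and a(x) in F_23[x]: f(x) = (x + 22)·a(x) + (7x^2 + 2x);  a(x) = (10x + 15)·(7x^2 + 2x) + (8x + 13);  (7x^2 + 2x) = (21x + 15)·(8x + 13) + (12). The last nonzero remainder is the constant 12 = gcd(f, a) in F_23. Back-substituting through the division chain expresses 12 = s(x)·a(x) + t(x)·f(x) with s(x) ≡ 20x^3 + 21x^2 + 11x + 4 (mod f), so (20x^3 + 21x^2 + 11x + 4)·a(x) ≡ 12 (mod f). Multiplying by 12^(-1) ≡ 2 in F_23 gives a(x)^(-1) ≡ 2·(20x^3 + 21x^2 + 11x + 4) ≡ 17x^3 + 19x^2 + 22x + 8 (mod f). Check: (x^3 + 10x^2 + 15x + 13)·(17x^3 + 19x^2 + 22x + 8) = 17x^6 + 5x^5 + 7x^4 + 21x^3 + 13x^2 + 15x + 12 ≡ 1 (mod x^4 + 9x^3 + 12x^2 + 10).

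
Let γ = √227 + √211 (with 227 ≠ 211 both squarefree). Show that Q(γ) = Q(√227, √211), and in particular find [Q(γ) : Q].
[Q(γ) : Q] = 4 (equivalently, Q(γ) = Q(√227, √211))

Obviously Q(γ) ⊆ Q(√227, √211), and [Q(√227, √211):Q] = 4 (since 227, 211 are distinct squarefree integers > 1 with 47897 not a perfect square). To show equality we compute the minimal polynomial of γ. From γ = √227 + √211: γ^2 = 227 + 2√(47897) + 211 = 438 + 2√(47897), so γ^2 - 438 = 2√(47897); squaring, (γ^2 - 438)^2 = 4·47897, i.e. γ^4 - 876γ^2 + 191844 - 191588 = 0, i.e. γ^4 - 876γ^2 + 256 = 0. So γ is a root of x^4 - 876x^2 + 256. This polynomial is irreducible over Q: it has no rational root (each ±√227 ± √211 is irrational), and any factorization into two quadratics over Q would force √(47897) ∈ Q (pairing opposite roots) or √227, √211 ∈ Q (other pairings), all impossible. Hence [Q(γ):Q] = 4 = [Q(√227, √211):Q], so Q(γ) = Q(√227, √211).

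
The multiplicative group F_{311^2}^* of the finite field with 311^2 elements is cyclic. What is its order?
|F_{311^2}^*| = 96720

F_{311^2} has 311^2 = 96721 elements; its multiplicative group consists of all nonzero elements, so |F_{311^2}^*| = 96721 - 1 = 96720. (It is cyclic since any finite subgroup of the multiplicative group of a field is cyclic.)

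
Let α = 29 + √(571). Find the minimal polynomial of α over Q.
m_α(x) = x^2 - 58x + 270

From α - 29 = √(571), squaring gives (α - 29)^2 = 571, i.e. α^2 - 58α + 841 = 571, so α^2 - 58α + 270 = 0. The discriminant of x^2 - 58x + 270 is (-58)^2 - 4·(270) = 3364 - 1080 = 2284, and 4·(571) is not a perfect square in Q since 571 is squarefree and ≠ 1. Hence x^2 - 58x + 270 is irreducible over Q and is the minimal polynomial of α.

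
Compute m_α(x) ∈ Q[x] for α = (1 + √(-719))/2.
m_α(x) = x^2 - x + 180

From 2α - 1 = √(-719), squaring gives (2α - 1)^2 = -719, i.e. 4α^2 - 4α + 1 = -719, so α^2 - α + (1 + 719)/4 = 0. Since -719 ≡ 1 (mod 4), (1 + 719)/4 = 180 ∈ Z. The polynomial x^2 - x + 180 has discriminant 1 - 4·(180) = -719, which is not a perfect square in Q (d = -719 is squarefree and ≠ 1), so x^2 - x + 180 is irreducible over Q. It is the minimal polynomial of α.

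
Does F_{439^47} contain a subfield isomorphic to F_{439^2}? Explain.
No: F_{439^2} is not a subfield of F_{439^47}

F_{p^m} embeds in F_{p^n} iff m | n. Here 2 ∤ 47 (since 47 = 23·2 + 1 with remainder 1 ≠ 0), so F_{439^2} is not a subfield of F_{439^47}. Equivalently: if it were, the tower law would give 2 = [F_{439^2}:F_439] dividing [F_{439^47}:F_439] = 47, contradiction.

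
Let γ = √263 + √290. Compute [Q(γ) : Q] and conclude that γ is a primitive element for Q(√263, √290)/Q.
[Q(γ) : Q] = 4 (equivalently, Q(γ) = Q(√263, √290))

Obviously Q(γ) ⊆ Q(√263, √290), and [Q(√263, √290):Q] = 4 (since 263, 290 are distinct squarefree integers > 1 with 76270 not a perfect square). To show equality we compute the minimal polynomial of γ. From γ = √263 + √290: γ^2 = 263 + 2√(76270) + 290 = 553 + 2√(76270), so γ^2 - 553 = 2√(76270); squaring, (γ^2 - 553)^2 = 4·76270, i.e. γ^4 - 1106γ^2 + 305809 - 305080 = 0, i.e. γ^4 - 1106γ^2 + 729 = 0. So γ is a root of x^4 - 1106x^2 + 729. This polynomial is irreducible over Q: it has no rational root (each ±√263 ± √290 is irrational), and any factorization into two quadratics over Q would force √(76270) ∈ Q (pairing opposite roots) or √263, √290 ∈ Q (other pairings), all impossible. Hence [Q(γ):Q] = 4 = [Q(√263, √290):Q], so Q(γ) = Q(√263, √290).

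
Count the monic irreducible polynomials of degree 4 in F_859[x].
There are 136116908070 monic irreducible polynomials of degree 4 over F_859

Each element of F_{859^4} that lies in no proper subfield is a root of exactly one monic irreducible of degree 4 over F_859, and each such polynomial has 4 distinct roots in F_{859^4}. By Möbius inversion the count is N_859(4) = (1/4) Σ_{d|4} μ(4/d) · 859^d = (1/4)(μ(4)·859^1 + μ(2)·859^2 + μ(1)·859^4) = 544467632280/4 = 136116908070.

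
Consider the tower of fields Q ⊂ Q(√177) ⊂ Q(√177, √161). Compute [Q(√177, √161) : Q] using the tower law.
[Q(√177, √161) : Q] = 4

[Q(√177):Q] = 2 (min poly x^2 - 177, irreducible since 177 is squarefree > 1). For the top step, suppose √161 ∈ Q(√177), say √161 = c + d√177 with c, d ∈ Q. Squaring: 161 = c^2 + 177d^2 + 2cd√177. Since √177 ∉ Q this forces 2cd = 0. If d = 0 then √161 = c ∈ Q, contradicting 161 squarefree > 1. If c = 0 then 161 = 177d^2, so 177·161 = (177d)^2 is a perfect square in Q — but 177·161 = 28497 is not a perfect square (since 177 and 161 are distinct squarefree integers). Contradiction. Hence √161 ∉ Q(√177), so x^2 - 161 stays irreducible over Q(√177) and [Q(√177, √161) : Q(√177)] = 2. By the tower law, [Q(√177, √161) : Q] = 2 · 2 = 4.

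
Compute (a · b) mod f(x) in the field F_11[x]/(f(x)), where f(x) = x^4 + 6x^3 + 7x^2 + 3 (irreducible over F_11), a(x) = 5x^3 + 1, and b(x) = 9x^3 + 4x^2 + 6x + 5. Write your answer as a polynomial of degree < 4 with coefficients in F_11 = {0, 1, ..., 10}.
a · b ≡ 5x^3 + 10x^2 + 8x + 1 (mod f(x))

Multiply in F_11[x]: a(x)·b(x) = (5x^3 + 1)·(9x^3 + 4x^2 + 6x + 5) = x^6 + 9x^5 + 8x^4 + x^3 + 4x^2 + 6x + 5. This has degree ≥ 4, so divide by f(x) over F_11: x^6 + 9x^5 + 8x^4 + x^3 + 4x^2 + 6x + 5 = (x^2 + 3x + 5)·(x^4 + 6x^3 + 7x^2 + 3) + (5x^3 + 10x^2 + 8x + 1). Hence a·b ≡ 5x^3 + 10x^2 + 8x + 1 (mod f). (F_11[x]/(f) is a field with 11^4 = 14641 elements since f is irreducible of degree 4.)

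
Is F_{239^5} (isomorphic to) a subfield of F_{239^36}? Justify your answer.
No: F_{239^5} is not a subfield of F_{239^36}

F_{p^m} embeds in F_{p^n} iff m | n. Here 5 ∤ 36 (since 36 = 7·5 + 1 with remainder 1 ≠ 0), so F_{239^5} is not a subfield of F_{239^36}. Equivalently: if it were, the tower law would give 5 = [F_{239^5}:F_239] dividing [F_{239^36}:F_239] = 36, contradiction.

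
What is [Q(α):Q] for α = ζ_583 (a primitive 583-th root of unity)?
[Q(α):Q] = 520

The minimal polynomial of ζ_583 over Q is the 583-th cyclotomic polynomial Φ_583(x), which is irreducible over Q and has degree φ(583) = 520. Hence [Q(α):Q] = φ(583) = 520.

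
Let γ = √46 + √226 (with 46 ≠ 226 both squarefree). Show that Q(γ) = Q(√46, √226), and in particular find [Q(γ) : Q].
[Q(γ) : Q] = 4 (equivalently, Q(γ) = Q(√46, √226))

Obviously Q(γ) ⊆ Q(√46, √226), and [Q(√46, √226):Q] = 4 (since 46, 226 are distinct squarefree integers > 1 with 10396 not a perfect square). To show equality we compute the minimal polynomial of γ. From γ = √46 + √226: γ^2 = 46 + 2√(10396) + 226 = 272 + 2√(10396), so γ^2 - 272 = 2√(10396); squaring, (γ^2 - 272)^2 = 4·10396, i.e. γ^4 - 544γ^2 + 73984 - 41584 = 0, i.e. γ^4 - 544γ^2 + 32400 = 0. So γ is a root of x^4 - 544x^2 + 32400. This polynomial is irreducible over Q: it has no rational root (each ±√46 ± √226 is irrational), and any factorization into two quadratics over Q would force √(10396) ∈ Q (pairing opposite roots) or √46, √226 ∈ Q (other pairings), all impossible. Hence [Q(γ):Q] = 4 = [Q(√46, √226):Q], so Q(γ) = Q(√46, √226).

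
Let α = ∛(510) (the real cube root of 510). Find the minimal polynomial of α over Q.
m_α(x) = x^3 - 510

α satisfies α^3 = 510, so x^3 - 510 annihilates α. By the rational root test, a rational root p/q (in lowest terms) of x^3 - 510 would satisfy p^3 = 510 q^3, forcing q = 1 and p^3 = 510; but 510 is not a perfect cube, contradiction. A monic cubic over Q with no rational root is irreducible (any nontrivial factorization would include a linear factor). Hence x^3 - 510 is the minimal polynomial of α, and in particular [Q(α):Q] = 3.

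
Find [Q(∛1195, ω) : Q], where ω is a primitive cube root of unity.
[Q(∛1195, ω) : Q] = 6

[Q(∛1195):Q] = 3 (min poly x^3 - 1195, irreducible since 1195 is not a perfect cube). [Q(ω):Q] = 2 (min poly x^2 + x + 1). Since Q(∛1195) ⊂ R and ω ∉ R, we have ω ∉ Q(∛1195), so x^2 + x + 1 remains irreducible over Q(∛1195) and [Q(∛1195, ω) : Q(∛1195)] = 2. By the tower law, [Q(∛1195, ω) : Q] = 3 · 2 = 6. (In fact Q(∛1195, ω) is the splitting field of x^3 - 1195 over Q.)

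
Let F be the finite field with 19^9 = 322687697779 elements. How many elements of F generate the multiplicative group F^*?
There are φ(322687697778) = 106508019744 primitive elements

F_q^* is cyclic of order q - 1 = 322687697778. A cyclic group of order m has exactly φ(m) generators. Here m = 322687697778 = 2 · 3^4 · 127 · 523 · 29989, so the number of primitive elements is φ(322687697778) = 106508019744.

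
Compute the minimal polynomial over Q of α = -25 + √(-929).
m_α(x) = x^2 + 50x + 1554

From α + 25 = √(-929), squaring gives (α + 25)^2 = -929, i.e. α^2 + 50α + 625 = -929, so α^2 + 50α + 1554 = 0. The discriminant of x^2 + 50x + 1554 is (50)^2 - 4·(1554) = 2500 - 6216 = -3716, and 4·(-929) is not a perfect square in Q since -929 is squarefree and ≠ 1. Hence x^2 + 50x + 1554 is irreducible over Q and is the minimal polynomial of α.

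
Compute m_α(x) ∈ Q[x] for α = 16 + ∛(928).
m_α(x) = x^3 - 48x^2 + 768x - 5024

Set β = α - 16 = ∛(928), so β^3 = 928. Then (α - 16)^3 - 928 = 0, i.e. α is a root of g(x) = (x - 16)^3 - 928 = x^3 - 48x^2 + 768x - 5024. Since g(x) = h(x - 16) where h(x) = x^3 - 928, and h is irreducible over Q (because 928 is not a perfect cube, so h has no rational root, and a monic cubic with no rational root is irreducible), g is also irreducible (irreducibility is preserved under the substitution x → x - 16). Hence m_α(x) = x^3 - 48x^2 + 768x - 5024.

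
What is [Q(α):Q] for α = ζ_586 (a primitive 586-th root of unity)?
[Q(α):Q] = 292

The minimal polynomial of ζ_586 over Q is the 586-th cyclotomic polynomial Φ_586(x), which is irreducible over Q and has degree φ(586) = 292. Hence [Q(α):Q] = φ(586) = 292.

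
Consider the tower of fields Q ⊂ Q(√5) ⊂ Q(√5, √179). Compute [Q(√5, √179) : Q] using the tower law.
[Q(√5, √179) : Q] = 4

[Q(√5):Q] = 2 (min poly x^2 - 5, irreducible since 5 is squarefree > 1). For the top step, suppose √179 ∈ Q(√5), say √179 = c + d√5 with c, d ∈ Q. Squaring: 179 = c^2 + 5d^2 + 2cd√5. Since √5 ∉ Q this forces 2cd = 0. If d = 0 then √179 = c ∈ Q, contradicting 179 squarefree > 1. If c = 0 then 179 = 5d^2, so 5·179 = (5d)^2 is a perfect square in Q — but 5·179 = 895 is not a perfect square (since 5 and 179 are distinct squarefree integers). Contradiction. Hence √179 ∉ Q(√5), so x^2 - 179 stays irreducible over Q(√5) and [Q(√5, √179) : Q(√5)] = 2. By the tower law, [Q(√5, √179) : Q] = 2 · 2 = 4.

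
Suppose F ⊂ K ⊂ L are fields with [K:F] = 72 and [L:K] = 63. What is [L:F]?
[L:F] = 4536

The tower law says that for any tower of field extensions F ⊂ K ⊂ L with finite degrees, [L:F] = [L:K] · [K:F]. Here this gives [L:F] = 63 · 72 = 4536.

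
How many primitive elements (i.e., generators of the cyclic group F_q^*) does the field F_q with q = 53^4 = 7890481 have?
There are φ(7890480) = 1935360 primitive elements

F_q^* is cyclic of order q - 1 = 7890480. A cyclic group of order m has exactly φ(m) generators. Here m = 7890480 = 2^4 · 3^3 · 5 · 13 · 281, so the number of primitive elements is φ(7890480) = 1935360.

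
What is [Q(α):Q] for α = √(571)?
[Q(α):Q] = 2

[Q(α):Q] equals the degree of the minimal polynomial of α. Here α^2 = 571 and x^2 - 571 is irreducible (d = 571 is squarefree, ≠ 1, hence not a square), so deg(m_α) = 2. Thus [Q(α):Q] = 2.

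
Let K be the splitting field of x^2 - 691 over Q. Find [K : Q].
[K : Q] = 2

f(x) = x^2 - 691 factors as (x - √691)(x + √691). The splitting field is K = Q(√691). Since 691 is squarefree and > 1, it is not a perfect square, so x^2 - 691 is irreducible over Q and [Q(√691) : Q] = 2. Hence [K : Q] = 2.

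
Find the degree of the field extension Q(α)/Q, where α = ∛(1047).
[Q(α):Q] = 3

The minimal polynomial of α is x^3 - 1047, irreducible over Q since 1047 is not a perfect cube (so x^3 - 1047 has no rational root). Hence [Q(α):Q] = deg(m_α) = 3.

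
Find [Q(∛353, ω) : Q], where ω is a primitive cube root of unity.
[Q(∛353, ω) : Q] = 6

[Q(∛353):Q] = 3 (min poly x^3 - 353, irreducible since 353 is not a perfect cube). [Q(ω):Q] = 2 (min poly x^2 + x + 1). Since Q(∛353) ⊂ R and ω ∉ R, we have ω ∉ Q(∛353), so x^2 + x + 1 remains irreducible over Q(∛353) and [Q(∛353, ω) : Q(∛353)] = 2. By the tower law, [Q(∛353, ω) : Q] = 3 · 2 = 6. (In fact Q(∛353, ω) is the splitting field of x^3 - 353 over Q.)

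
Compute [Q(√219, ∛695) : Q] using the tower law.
[Q(√219, ∛695) : Q] = 6

Let L = Q(√219, ∛695). Since Q(√219) ⊂ L and [Q(√219):Q] = 2, the tower law gives 2 | [L:Q]. Likewise Q(∛695) ⊂ L with [Q(∛695):Q] = 3 (because 695 is not a perfect cube), so 3 | [L:Q]. As gcd(2,3) = 1, [L:Q] is divisible by 6. Conversely L is generated over Q by √219 and ∛695, so [L:Q] ≤ 2·3 = 6. Therefore [Q(√219, ∛695) : Q] = 6.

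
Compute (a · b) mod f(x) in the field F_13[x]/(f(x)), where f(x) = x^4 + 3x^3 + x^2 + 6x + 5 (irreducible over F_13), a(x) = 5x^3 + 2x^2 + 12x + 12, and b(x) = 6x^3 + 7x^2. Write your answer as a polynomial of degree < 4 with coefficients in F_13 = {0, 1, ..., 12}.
a · b ≡ 10x^3 + 7x^2 + 2x + 11 (mod f(x))

Multiply in F_13[x]: a(x)·b(x) = (5x^3 + 2x^2 + 12x + 12)·(6x^3 + 7x^2) = 4x^6 + 8x^5 + 8x^4 + 6x^2. This has degree ≥ 4, so divide by f(x) over F_13: 4x^6 + 8x^5 + 8x^4 + 6x^2 = (4x^2 + 9x + 3)·(x^4 + 3x^3 + x^2 + 6x + 5) + (10x^3 + 7x^2 + 2x + 11). Hence a·b ≡ 10x^3 + 7x^2 + 2x + 11 (mod f). (F_13[x]/(f) is a field with 13^4 = 28561 elements since f is irreducible of degree 4.)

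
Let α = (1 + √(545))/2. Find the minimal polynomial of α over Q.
m_α(x) = x^2 - x - 136

From 2α - 1 = √(545), squaring gives (2α - 1)^2 = 545, i.e. 4α^2 - 4α + 1 = 545, so α^2 - α + (1 - 545)/4 = 0. Since 545 ≡ 1 (mod 4), (1 - 545)/4 = -136 ∈ Z. The polynomial x^2 - x - 136 has discriminant 1 - 4·(-136) = 545, which is not a perfect square in Q (d = 545 is squarefree and ≠ 1), so x^2 - x - 136 is irreducible over Q. It is the minimal polynomial of α.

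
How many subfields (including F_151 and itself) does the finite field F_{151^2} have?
F_{151^2} has 2 subfields

The subfields of F_{p^n} are exactly the fields F_{p^d} for d | n (each is the fixed field of the unique index-d subgroup of Gal(F_{p^n}/F_p) ≅ Z/nZ). The divisors of n = 2 are {1, 2}, giving 2 subfields: F_{151^1}, F_{151^2}.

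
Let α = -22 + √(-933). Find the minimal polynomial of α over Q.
m_α(x) = x^2 + 44x + 1417

From α + 22 = √(-933), squaring gives (α + 22)^2 = -933, i.e. α^2 + 44α + 484 = -933, so α^2 + 44α + 1417 = 0. The discriminant of x^2 + 44x + 1417 is (44)^2 - 4·(1417) = 1936 - 5668 = -3732, and 4·(-933) is not a perfect square in Q since -933 is squarefree and ≠ 1. Hence x^2 + 44x + 1417 is irreducible over Q and is the minimal polynomial of α.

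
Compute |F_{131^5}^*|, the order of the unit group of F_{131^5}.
|F_{131^5}^*| = 38579489650

F_{131^5} has 131^5 = 38579489651 elements; its multiplicative group consists of all nonzero elements, so |F_{131^5}^*| = 38579489651 - 1 = 38579489650. (It is cyclic since any finite subgroup of the multiplicative group of a field is cyclic.)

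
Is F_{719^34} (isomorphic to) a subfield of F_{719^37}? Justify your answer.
No: F_{719^34} is not a subfield of F_{719^37}

F_{p^m} embeds in F_{p^n} iff m | n. Here 34 ∤ 37 (since 37 = 1·34 + 3 with remainder 3 ≠ 0), so F_{719^34} is not a subfield of F_{719^37}. Equivalently: if it were, the tower law would give 34 = [F_{719^34}:F_719] dividing [F_{719^37}:F_719] = 37, contradiction.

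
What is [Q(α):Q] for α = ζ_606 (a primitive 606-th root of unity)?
[Q(α):Q] = 200

The minimal polynomial of ζ_606 over Q is the 606-th cyclotomic polynomial Φ_606(x), which is irreducible over Q and has degree φ(606) = 200. Hence [Q(α):Q] = φ(606) = 200.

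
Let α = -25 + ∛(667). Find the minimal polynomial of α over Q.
m_α(x) = x^3 + 75x^2 + 1875x + 14958

Set β = α + 25 = ∛(667), so β^3 = 667. Then (α + 25)^3 - 667 = 0, i.e. α is a root of g(x) = (x + 25)^3 - 667 = x^3 + 75x^2 + 1875x + 14958. Since g(x) = h(x + 25) where h(x) = x^3 - 667, and h is irreducible over Q (because 667 is not a perfect cube, so h has no rational root, and a monic cubic with no rational root is irreducible), g is also irreducible (irreducibility is preserved under the substitution x → x + 25). Hence m_α(x) = x^3 + 75x^2 + 1875x + 14958.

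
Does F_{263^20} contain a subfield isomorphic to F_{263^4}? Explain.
Yes: F_{263^4} is a subfield of F_{263^20}

F_{p^m} embeds in F_{p^n} iff m | n (since F_{p^n} is the splitting field of x^(p^n) - x, and F_{p^m} ⊂ F_{p^n} forces p^n to be a power of p^m, i.e. m | n; conversely if m | n then every root of x^(p^m) - x is a root of x^(p^n) - x). Here 4 | 20 (since 20 = 5·4), so F_{263^4} is a subfield of F_{263^20}, and [F_{263^20} : F_{263^4}] = 20/4 = 5.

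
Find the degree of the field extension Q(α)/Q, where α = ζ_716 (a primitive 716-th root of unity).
[Q(α):Q] = 356

The minimal polynomial of ζ_716 over Q is the 716-th cyclotomic polynomial Φ_716(x), which is irreducible over Q and has degree φ(716) = 356. Hence [Q(α):Q] = φ(716) = 356.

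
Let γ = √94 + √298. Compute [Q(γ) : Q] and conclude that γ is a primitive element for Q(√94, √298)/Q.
[Q(γ) : Q] = 4 (equivalently, Q(γ) = Q(√94, √298))

Obviously Q(γ) ⊆ Q(√94, √298), and [Q(√94, √298):Q] = 4 (since 94, 298 are distinct squarefree integers > 1 with 28012 not a perfect square). To show equality we compute the minimal polynomial of γ. From γ = √94 + √298: γ^2 = 94 + 2√(28012) + 298 = 392 + 2√(28012), so γ^2 - 392 = 2√(28012); squaring, (γ^2 - 392)^2 = 4·28012, i.e. γ^4 - 784γ^2 + 153664 - 112048 = 0, i.e. γ^4 - 784γ^2 + 41616 = 0. So γ is a root of x^4 - 784x^2 + 41616. This polynomial is irreducible over Q: it has no rational root (each ±√94 ± √298 is irrational), and any factorization into two quadratics over Q would force √(28012) ∈ Q (pairing opposite roots) or √94, √298 ∈ Q (other pairings), all impossible. Hence [Q(γ):Q] = 4 = [Q(√94, √298):Q], so Q(γ) = Q(√94, √298).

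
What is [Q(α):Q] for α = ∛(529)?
[Q(α):Q] = 3

The minimal polynomial of α is x^3 - 529, irreducible over Q since 529 is not a perfect cube (so x^3 - 529 has no rational root). Hence [Q(α):Q] = deg(m_α) = 3.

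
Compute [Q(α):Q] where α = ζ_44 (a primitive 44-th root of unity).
[Q(α):Q] = 20

The minimal polynomial of ζ_44 over Q is the 44-th cyclotomic polynomial Φ_44(x), which is irreducible over Q and has degree φ(44) = 20. Hence [Q(α):Q] = φ(44) = 20.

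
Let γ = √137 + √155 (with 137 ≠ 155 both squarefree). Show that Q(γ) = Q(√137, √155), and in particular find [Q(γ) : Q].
[Q(γ) : Q] = 4 (equivalently, Q(γ) = Q(√137, √155))

Obviously Q(γ) ⊆ Q(√137, √155), and [Q(√137, √155):Q] = 4 (since 137, 155 are distinct squarefree integers > 1 with 21235 not a perfect square). To show equality we compute the minimal polynomial of γ. From γ = √137 + √155: γ^2 = 137 + 2√(21235) + 155 = 292 + 2√(21235), so γ^2 - 292 = 2√(21235); squaring, (γ^2 - 292)^2 = 4·21235, i.e. γ^4 - 584γ^2 + 85264 - 84940 = 0, i.e. γ^4 - 584γ^2 + 324 = 0. So γ is a root of x^4 - 584x^2 + 324. This polynomial is irreducible over Q: it has no rational root (each ±√137 ± √155 is irrational), and any factorization into two quadratics over Q would force √(21235) ∈ Q (pairing opposite roots) or √137, √155 ∈ Q (other pairings), all impossible. Hence [Q(γ):Q] = 4 = [Q(√137, √155):Q], so Q(γ) = Q(√137, √155).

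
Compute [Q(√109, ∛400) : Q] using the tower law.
[Q(√109, ∛400) : Q] = 6

Let L = Q(√109, ∛400). Since Q(√109) ⊂ L and [Q(√109):Q] = 2, the tower law gives 2 | [L:Q]. Likewise Q(∛400) ⊂ L with [Q(∛400):Q] = 3 (because 400 is not a perfect cube), so 3 | [L:Q]. As gcd(2,3) = 1, [L:Q] is divisible by 6. Conversely L is generated over Q by √109 and ∛400, so [L:Q] ≤ 2·3 = 6. Therefore [Q(√109, ∛400) : Q] = 6.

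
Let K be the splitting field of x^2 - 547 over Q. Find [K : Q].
[K : Q] = 2

f(x) = x^2 - 547 factors as (x - √547)(x + √547). The splitting field is K = Q(√547). Since 547 is squarefree and > 1, it is not a perfect square, so x^2 - 547 is irreducible over Q and [Q(√547) : Q] = 2. Hence [K : Q] = 2.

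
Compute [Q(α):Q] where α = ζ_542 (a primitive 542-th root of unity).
[Q(α):Q] = 270

The minimal polynomial of ζ_542 over Q is the 542-th cyclotomic polynomial Φ_542(x), which is irreducible over Q and has degree φ(542) = 270. Hence [Q(α):Q] = φ(542) = 270.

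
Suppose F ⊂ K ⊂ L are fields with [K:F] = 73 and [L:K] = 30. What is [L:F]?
[L:F] = 2190

The tower law says that for any tower of field extensions F ⊂ K ⊂ L with finite degrees, [L:F] = [L:K] · [K:F]. Here this gives [L:F] = 30 · 73 = 2190.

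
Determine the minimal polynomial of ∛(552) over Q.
m_α(x) = x^3 - 552

α satisfies α^3 = 552, so x^3 - 552 annihilates α. By the rational root test, a rational root p/q (in lowest terms) of x^3 - 552 would satisfy p^3 = 552 q^3, forcing q = 1 and p^3 = 552; but 552 is not a perfect cube, contradiction. A monic cubic over Q with no rational root is irreducible (any nontrivial factorization would include a linear factor). Hence x^3 - 552 is the minimal polynomial of α, and in particular [Q(α):Q] = 3.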